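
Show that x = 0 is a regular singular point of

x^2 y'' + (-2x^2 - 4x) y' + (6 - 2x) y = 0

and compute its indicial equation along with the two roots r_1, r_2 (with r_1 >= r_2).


Divide by x^2 to reach normal form y'' + P_1(x) y' + P_2(x) y = 0 with P_1(x) = -2 - 4/x and P_2(x) = -2/x + 6/x^2.
x = 0 is a singular point because the y'-coefficient -2 - 4/x has a pole at x = 0 and the y-coefficient -2/x + 6/x^2 has a pole at x = 0.
It is a regular singular point because x P_1(x) = p(x) = -2x - 4 and x^2 P_2(x) = q(x) = 6 - 2x are polynomials, hence analytic at x = 0.
p(0) = -4,  q(0) = 6.
Indicial equation: r(r-1) + p(0) r + q(0) = 0, i.e. r^2 + (p(0) - 1) r + q(0) = 0, i.e. r^2 - 5 r + 6 = 0.
Discriminant: (-5)^2 - 4(6) = 1, so r = (5 ± 1)/2.
Solving: r_1 = 3, r_2 = 2.

indicial: r^2 - 5 r + 6 = 0; roots r_1 = 3, r_2 = 2


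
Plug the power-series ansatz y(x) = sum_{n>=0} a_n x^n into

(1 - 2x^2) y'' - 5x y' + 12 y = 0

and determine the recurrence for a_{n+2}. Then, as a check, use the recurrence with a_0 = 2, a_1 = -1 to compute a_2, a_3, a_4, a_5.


Substitute y = sum_n a_n x^n.
(1 - 2 x^2) y'' contributes (n+2)(n+1) a_{n+2} - 2 n(n-1) a_n at x^n.
-5 x y'(x) contributes -5 n a_n at x^n.
12 y(x) contributes 12 a_n at x^n.
Matching x^n: (n+2)(n+1) a_{n+2} + (-2 n(n-1) - 5 n + 12) a_n = 0.
Thus a_{n+2} = (2 n(n-1) + 5 n - 12) / ((n+1)(n+2)) * a_n.

Check with a_0 = 2, a_1 = -1 (apply the recurrence for n = 0, 1, 2, 3): a_0 = 2, a_1 = -1, a_2 = -12, a_3 = 7/6, a_4 = -2, a_5 = 7/8.

a_(n+2) = (2 n(n-1) + 5 n - 12) / ((n+1)(n+2)) * a_n; check: a_0 = 2, a_1 = -1, a_2 = -12, a_3 = 7/6, a_4 = -2, a_5 = 7/8


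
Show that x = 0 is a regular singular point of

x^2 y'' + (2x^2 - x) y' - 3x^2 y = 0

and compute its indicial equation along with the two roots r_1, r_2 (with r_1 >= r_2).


Divide by x^2 to reach normal form y'' + P_1(x) y' + P_2(x) y = 0 with P_1(x) = 2 - 1/x and P_2(x) = -3.
x = 0 is a singular point because the y'-coefficient 2 - 1/x has a pole at x = 0.
It is a regular singular point because x P_1(x) = p(x) = 2x - 1 and x^2 P_2(x) = q(x) = -3x^2 are polynomials, hence analytic at x = 0.
p(0) = -1,  q(0) = 0.
Indicial equation: r(r-1) + p(0) r + q(0) = 0, i.e. r^2 + (p(0) - 1) r + q(0) = 0, i.e. r^2 - 2 r = 0.
Discriminant: (-2)^2 - 4(0) = 4, so r = (2 ± 2)/2.
Solving: r_1 = 2, r_2 = 0.

indicial: r^2 - 2 r = 0; roots r_1 = 2, r_2 = 0


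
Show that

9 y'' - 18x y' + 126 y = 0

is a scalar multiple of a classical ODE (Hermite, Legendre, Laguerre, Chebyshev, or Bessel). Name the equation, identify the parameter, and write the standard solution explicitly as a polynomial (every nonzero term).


All three coefficients share the factor 9; dividing through by 9 gives  y'' - 2x y' + 14 y = 0.
This matches the Hermite equation y'' - 2x y' + 2n y = 0 with 2n = 14, so n = 7; the polynomial solution is H_7(x).
With y = sum_k a_k x^k, matching x^k gives (k+2)(k+1) a_{k+2} = 2(k - n) a_k = 2(k - 7) a_k. The right side vanishes at k = 7, so the series with the parity of 7 terminates at degree 7.
Standard normalization: leading coefficient of H_n is 2^n, so a_7 = 2^7 = 128. Work downward with a_k = (k+1)(k+2) a_{k+2} / (2(k - n)):
  a_5 = (6)(7)(128) / (2(5 - 7)) = 5376/(-4) = -1344
  a_3 = (4)(5)(-1344) / (2(3 - 7)) = -26880/(-8) = 3360
  a_1 = (2)(3)(3360) / (2(1 - 7)) = 20160/(-12) = -1680
Hence H_7(x) = 128 x^7 - 1344 x^5 + 3360 x^3 - 1680 x.

H_7(x); series = 128 x^7 - 1344 x^5 + 3360 x^3 - 1680 x


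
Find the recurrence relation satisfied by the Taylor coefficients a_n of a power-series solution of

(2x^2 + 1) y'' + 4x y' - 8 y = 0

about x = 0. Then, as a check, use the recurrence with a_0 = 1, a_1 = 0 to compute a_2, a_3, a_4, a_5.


Substitute y = sum_n a_n x^n.
(1 + 2 x^2) y'' contributes (n+2)(n+1) a_{n+2} + 2 n(n-1) a_n at x^n.
4 x y'(x) contributes 4 n a_n at x^n.
-8 y(x) contributes -8 a_n at x^n.
Matching x^n: (n+2)(n+1) a_{n+2} + (2 n(n-1) + 4 n - 8) a_n = 0.
Thus a_{n+2} = (-2 n(n-1) - 4 n + 8) / ((n+1)(n+2)) * a_n.

Check with a_0 = 1, a_1 = 0 (apply the recurrence for n = 0, 1, 2, 3): a_0 = 1, a_1 = 0, a_2 = 4, a_3 = 0, a_4 = -4/3, a_5 = 0.

a_(n+2) = (-2 n(n-1) - 4 n + 8) / ((n+1)(n+2)) * a_n; check: a_0 = 1, a_1 = 0, a_2 = 4, a_3 = 0, a_4 = -4/3, a_5 = 0


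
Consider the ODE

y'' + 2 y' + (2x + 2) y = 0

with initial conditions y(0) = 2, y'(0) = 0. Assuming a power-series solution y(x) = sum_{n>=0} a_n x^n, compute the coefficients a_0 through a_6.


Ansatz: y(x) = sum_{n>=0} a_n x^n, so y'(x) = sum_{n>=1} n a_n x^(n-1) and y''(x) = sum_{n>=2} n(n-1) a_n x^(n-2).
Substitute into P(x) y'' + Q(x) y' + R(x) y = 0 with P(x) = 1, Q(x) = 2, R(x) = 2x + 2, and match powers of x.
Initial conditions: a_0 = 2, a_1 = 0.
Setting the coefficient of each power of x to zero and solving order by order (substituting the coefficients already found):
  x^0: 2 a_2 + 2 a_1 + 2 a_0 = 0  ->  2 a_2 = -2 a_1 - 2 a_0 = -4  ->  a_2 = -2
  x^1: 6 a_3 + 4 a_2 + 2 a_1 + 2 a_0 = 0  ->  6 a_3 = -4 a_2 - 2 a_1 - 2 a_0 = 4  ->  a_3 = 2/3
  x^2: 12 a_4 + 6 a_3 + 2 a_2 + 2 a_1 = 0  ->  12 a_4 = -6 a_3 - 2 a_2 - 2 a_1 = 0  ->  a_4 = 0
  x^3: 20 a_5 + 8 a_4 + 2 a_3 + 2 a_2 = 0  ->  20 a_5 = -8 a_4 - 2 a_3 - 2 a_2 = 8/3  ->  a_5 = 2/15
  x^4: 30 a_6 + 10 a_5 + 2 a_4 + 2 a_3 = 0  ->  30 a_6 = -10 a_5 - 2 a_4 - 2 a_3 = -8/3  ->  a_6 = -4/45
Truncated series: y(x) = 2 - 2 x^2 + (2/3) x^3 + (2/15) x^5 - (4/45) x^6 + O(x^7).

a_0 = 2; a_1 = 0; a_2 = -2; a_3 = 2/3; a_4 = 0; a_5 = 2/15; a_6 = -4/45


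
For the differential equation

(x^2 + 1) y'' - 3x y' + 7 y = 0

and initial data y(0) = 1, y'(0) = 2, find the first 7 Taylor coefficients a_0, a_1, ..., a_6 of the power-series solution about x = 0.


Ansatz: y(x) = sum_{n>=0} a_n x^n, so y'(x) = sum_{n>=1} n a_n x^(n-1) and y''(x) = sum_{n>=2} n(n-1) a_n x^(n-2).
Substitute into P(x) y'' + Q(x) y' + R(x) y = 0 with P(x) = x^2 + 1, Q(x) = -3x, R(x) = 7, and match powers of x.
Initial conditions: a_0 = 1, a_1 = 2.
Setting the coefficient of each power of x to zero and solving order by order (substituting the coefficients already found):
  x^0: 2 a_2 + 7 a_0 = 0  ->  2 a_2 = -7 a_0 = -7  ->  a_2 = -7/2
  x^1: 6 a_3 + 4 a_1 = 0  ->  6 a_3 = -4 a_1 = -8  ->  a_3 = -4/3
  x^2: 12 a_4 + 3 a_2 = 0  ->  12 a_4 = -3 a_2 = 21/2  ->  a_4 = 7/8
  x^3: 20 a_5 + 4 a_3 = 0  ->  20 a_5 = -4 a_3 = 16/3  ->  a_5 = 4/15
  x^4: 30 a_6 + 7 a_4 = 0  ->  30 a_6 = -7 a_4 = -49/8  ->  a_6 = -49/240
Truncated series: y(x) = 1 + 2 x - (7/2) x^2 - (4/3) x^3 + (7/8) x^4 + (4/15) x^5 - (49/240) x^6 + O(x^7).

a_0 = 1; a_1 = 2; a_2 = -7/2; a_3 = -4/3; a_4 = 7/8; a_5 = 4/15; a_6 = -49/240


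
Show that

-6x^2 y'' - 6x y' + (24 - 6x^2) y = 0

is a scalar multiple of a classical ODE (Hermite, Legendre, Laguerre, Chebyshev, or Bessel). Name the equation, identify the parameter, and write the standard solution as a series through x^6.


All three coefficients share the factor -6; dividing through by -6 gives  x^2 y'' + x y' + (x^2 - 4) y = 0.
This matches the Bessel equation x^2 y'' + x y' + (x^2 - nu^2) y = 0 with nu^2 = 4, so nu = 2; the solution bounded at x = 0 is J_2(x).
Frobenius at x = 0: indicial roots ±nu; for r = nu the recurrence k(k + 2nu) c_k = -c_{k-2} gives the standard series J_nu(x) = sum_{k>=0} (-1)^k / (k! (k+nu)!) (x/2)^(2k+nu). Evaluate the first 3 terms:
  k = 0: (-1)^0 / (0! * 2! * 2^2) x^2 = 1/(1*2*4) x^2 = (1/8) x^2
  k = 1: (-1)^1 / (1! * 3! * 2^4) x^4 = -1/(1*6*16) x^4 = (-1/96) x^4
  k = 2: (-1)^2 / (2! * 4! * 2^6) x^6 = 1/(2*24*64) x^6 = (1/3072) x^6
Hence J_2(x) = x^6/3072 - x^4/96 + x^2/8 + ....

J_2(x); series = x^6/3072 - x^4/96 + x^2/8


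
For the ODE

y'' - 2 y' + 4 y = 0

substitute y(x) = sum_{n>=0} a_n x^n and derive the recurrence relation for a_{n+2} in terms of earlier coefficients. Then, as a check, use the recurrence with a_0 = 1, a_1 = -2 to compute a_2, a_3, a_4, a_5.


Substitute y = sum_n a_n x^n.
y''(x) has coefficient (n+2)(n+1) a_{n+2} at x^n;
-2 y'(x) has coefficient -2 (n+1) a_{n+1} at x^n;
4 y(x) has coefficient 4 a_n at x^n.
Matching x^n: (n+2)(n+1) a_{n+2} - 2 (n+1) a_{n+1} + 4 a_n = 0.
Thus a_{n+2} = [2 (n+1) a_{n+1} - 4 a_n] / ((n+1)(n+2)).

Check with a_0 = 1, a_1 = -2 (apply the recurrence for n = 0, 1, 2, 3): a_0 = 1, a_1 = -2, a_2 = -4, a_3 = -4/3, a_4 = 2/3, a_5 = 8/15.

a_(n+2) = [2 (n+1) a_(n+1) - 4 a_n] / ((n+1)(n+2)); check: a_0 = 1, a_1 = -2, a_2 = -4, a_3 = -4/3, a_4 = 2/3, a_5 = 8/15


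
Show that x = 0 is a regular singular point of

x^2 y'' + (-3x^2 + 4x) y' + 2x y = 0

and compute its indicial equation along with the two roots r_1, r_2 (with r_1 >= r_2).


Divide by x^2 to reach normal form y'' + P_1(x) y' + P_2(x) y = 0 with P_1(x) = -3 + 4/x and P_2(x) = 2/x.
x = 0 is a singular point because the y'-coefficient -3 + 4/x has a pole at x = 0 and the y-coefficient 2/x has a pole at x = 0.
It is a regular singular point because x P_1(x) = p(x) = 4 - 3x and x^2 P_2(x) = q(x) = 2x are polynomials, hence analytic at x = 0.
p(0) = 4,  q(0) = 0.
Indicial equation: r(r-1) + p(0) r + q(0) = 0, i.e. r^2 + (p(0) - 1) r + q(0) = 0, i.e. r^2 + 3 r = 0.
Discriminant: (3)^2 - 4(0) = 9, so r = (-3 ± 3)/2.
Solving: r_1 = 0, r_2 = -3.

indicial: r^2 + 3 r = 0; roots r_1 = 0, r_2 = -3


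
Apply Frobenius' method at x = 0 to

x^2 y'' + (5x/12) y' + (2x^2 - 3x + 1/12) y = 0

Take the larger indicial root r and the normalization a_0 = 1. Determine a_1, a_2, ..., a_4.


Write in Frobenius form y'' + (p(x)/x) y' + (q(x)/x^2) y = 0:
  p(x) = 5/12,  q(x) = 2x^2 - 3x + 1/12.
Indicial equation: r(r-1) + (5/12) r + (1/12) = 0 -> roots r_1 = 1/3, r_2 = 1/4.
Take r = r_1 = 1/3. Let y(x) = x^r sum_{n>=0} a_n x^n with a_0 = 1.
Substitute y = x^r sum a_n x^n and match x^{r+n}. The recurrence is
  D(n) a_n - 3 a_{n-1} + 2 a_{n-2} = 0,  where D(n) = (r+n)(r+n-1) + (5/12)(r+n) + (1/12).
  a_n = [3 a_{n-1} - 2 a_{n-2}] / D(n).
Since the indicial polynomial factors as (r - r_1)(r - r_2), D(n) = (r_1 + n - r_1)(r_1 + n - r_2) = n(n + 1/12).
Evaluating step by step (a_0 = 1):
  n = 1: D(1) = 1(1 + 1/12) = 13/12; numerator = 3(1) = 3; a_1 = (3)/(13/12) = 36/13
  n = 2: D(2) = 2(2 + 1/12) = 25/6; numerator = 3(36/13) - 2(1) = 82/13; a_2 = (82/13)/(25/6) = 492/325
  n = 3: D(3) = 3(3 + 1/12) = 37/4; numerator = 3(492/325) - 2(36/13) = -324/325; a_3 = (-324/325)/(37/4) = -1296/12025
  n = 4: D(4) = 4(4 + 1/12) = 49/3; numerator = 3(-1296/12025) - 2(492/325) = -40296/12025; a_4 = (-40296/12025)/(49/3) = -120888/589225

r = 1/3; a_0 = 1; a_1 = 36/13; a_2 = 492/325; a_3 = -1296/12025; a_4 = -120888/589225


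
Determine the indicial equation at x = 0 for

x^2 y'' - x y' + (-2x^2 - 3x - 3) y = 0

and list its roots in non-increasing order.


Divide by x^2 to reach normal form y'' + P_1(x) y' + P_2(x) y = 0 with P_1(x) = -1/x and P_2(x) = -2 - 3/x - 3/x^2.
x = 0 is a singular point because the y'-coefficient -1/x has a pole at x = 0 and the y-coefficient -2 - 3/x - 3/x^2 has a pole at x = 0.
It is a regular singular point because x P_1(x) = p(x) = -1 and x^2 P_2(x) = q(x) = -2x^2 - 3x - 3 are polynomials, hence analytic at x = 0.
p(0) = -1,  q(0) = -3.
Indicial equation: r(r-1) + p(0) r + q(0) = 0, i.e. r^2 + (p(0) - 1) r + q(0) = 0, i.e. r^2 - 2 r - 3 = 0.
Discriminant: (-2)^2 - 4(-3) = 16, so r = (2 ± 4)/2.
Solving: r_1 = 3, r_2 = -1.

indicial: r^2 - 2 r - 3 = 0; roots r_1 = 3, r_2 = -1


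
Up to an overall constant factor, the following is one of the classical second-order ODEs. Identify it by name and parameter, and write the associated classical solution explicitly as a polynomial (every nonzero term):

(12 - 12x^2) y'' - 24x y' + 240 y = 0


All three coefficients share the factor 12; dividing through by 12 gives  (1 - x^2) y'' - 2x y' + 20 y = 0.
This matches the Legendre equation (1 - x^2) y'' - 2x y' + n(n+1) y = 0 (note the -2x y' term) with n(n+1) = 20, so n = 4; the polynomial solution is P_4(x).
With y = sum_k a_k x^k, matching x^k gives (k+2)(k+1) a_{k+2} = [k(k+1) - n(n+1)] a_k = (k - 4)(k + 5) a_k. The right side vanishes at k = 4, so the series with the parity of 4 terminates at degree 4.
Standard normalization (P_n(1) = 1): leading coefficient (2n)!/(2^n (n!)^2) = 40320/(16*576) = 35/8, so a_4 = 35/8. Work downward with a_k = (k+1)(k+2) a_{k+2} / ((k - 4)(k + 5)):
  a_2 = (3)(4)(35/8) / ((2 - 4)(2 + 5)) = (105/2)/(-14) = -15/4
  a_0 = (1)(2)(-15/4) / ((0 - 4)(0 + 5)) = (-15/2)/(-20) = 3/8
Hence P_4(x) = 35 x^4/8 - 15 x^2/4 + 3/8.

P_4(x); series = 35 x^4/8 - 15 x^2/4 + 3/8


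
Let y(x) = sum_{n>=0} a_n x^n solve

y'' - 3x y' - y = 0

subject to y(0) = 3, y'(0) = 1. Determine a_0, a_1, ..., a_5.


Ansatz: y(x) = sum_{n>=0} a_n x^n, so y'(x) = sum_{n>=1} n a_n x^(n-1) and y''(x) = sum_{n>=2} n(n-1) a_n x^(n-2).
Substitute into P(x) y'' + Q(x) y' + R(x) y = 0 with P(x) = 1, Q(x) = -3x, R(x) = -1, and match powers of x.
Initial conditions: a_0 = 3, a_1 = 1.
Setting the coefficient of each power of x to zero and solving order by order (substituting the coefficients already found):
  x^0: 2 a_2 - a_0 = 0  ->  2 a_2 = a_0 = 3  ->  a_2 = 3/2
  x^1: 6 a_3 - 4 a_1 = 0  ->  6 a_3 = 4 a_1 = 4  ->  a_3 = 2/3
  x^2: 12 a_4 - 7 a_2 = 0  ->  12 a_4 = 7 a_2 = 21/2  ->  a_4 = 7/8
  x^3: 20 a_5 - 10 a_3 = 0  ->  20 a_5 = 10 a_3 = 20/3  ->  a_5 = 1/3
Truncated series: y(x) = 3 + x + (3/2) x^2 + (2/3) x^3 + (7/8) x^4 + (1/3) x^5 + O(x^6).

a_0 = 3; a_1 = 1; a_2 = 3/2; a_3 = 2/3; a_4 = 7/8; a_5 = 1/3


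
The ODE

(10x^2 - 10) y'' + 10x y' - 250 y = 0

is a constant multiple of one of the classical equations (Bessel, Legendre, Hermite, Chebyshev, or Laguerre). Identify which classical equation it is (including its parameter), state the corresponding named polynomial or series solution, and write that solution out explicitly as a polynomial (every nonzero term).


All three coefficients share the factor -10; dividing through by -10 gives  (1 - x^2) y'' - x y' + 25 y = 0.
This matches the Chebyshev equation (1 - x^2) y'' - x y' + n^2 y = 0 (note the -x y' term, not -2x y') with n^2 = 25, so n = 5; the polynomial solution is T_5(x).
With y = sum_k a_k x^k, matching x^k gives (k+2)(k+1) a_{k+2} = (k^2 - n^2) a_k = (k - 5)(k + 5) a_k. The right side vanishes at k = 5, so the series with the parity of 5 terminates at degree 5.
Standard normalization: leading coefficient of T_n is 2^(n-1), so a_5 = 2^4 = 16. Work downward with a_k = (k+1)(k+2) a_{k+2} / ((k - 5)(k + 5)):
  a_3 = (4)(5)(16) / ((3 - 5)(3 + 5)) = 320/(-16) = -20
  a_1 = (2)(3)(-20) / ((1 - 5)(1 + 5)) = -120/(-24) = 5
Hence T_5(x) = 16 x^5 - 20 x^3 + 5 x.

T_5(x); series = 16 x^5 - 20 x^3 + 5 x


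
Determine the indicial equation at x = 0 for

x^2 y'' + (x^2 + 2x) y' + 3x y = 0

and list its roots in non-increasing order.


Divide by x^2 to reach normal form y'' + P_1(x) y' + P_2(x) y = 0 with P_1(x) = 1 + 2/x and P_2(x) = 3/x.
x = 0 is a singular point because the y'-coefficient 1 + 2/x has a pole at x = 0 and the y-coefficient 3/x has a pole at x = 0.
It is a regular singular point because x P_1(x) = p(x) = x + 2 and x^2 P_2(x) = q(x) = 3x are polynomials, hence analytic at x = 0.
p(0) = 2,  q(0) = 0.
Indicial equation: r(r-1) + p(0) r + q(0) = 0, i.e. r^2 + (p(0) - 1) r + q(0) = 0, i.e. r^2 + 1 r = 0.
Discriminant: (1)^2 - 4(0) = 1, so r = (-1 ± 1)/2.
Solving: r_1 = 0, r_2 = -1.

indicial: r^2 + 1 r = 0; roots r_1 = 0, r_2 = -1


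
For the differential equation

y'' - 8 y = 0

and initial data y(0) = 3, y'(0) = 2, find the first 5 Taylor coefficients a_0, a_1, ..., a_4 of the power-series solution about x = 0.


Ansatz: y(x) = sum_{n>=0} a_n x^n, so y'(x) = sum_{n>=1} n a_n x^(n-1) and y''(x) = sum_{n>=2} n(n-1) a_n x^(n-2).
Substitute into P(x) y'' + Q(x) y' + R(x) y = 0 with P(x) = 1, Q(x) = 0, R(x) = -8, and match powers of x.
Initial conditions: a_0 = 3, a_1 = 2.
Setting the coefficient of each power of x to zero and solving order by order (substituting the coefficients already found):
  x^0: 2 a_2 - 8 a_0 = 0  ->  2 a_2 = 8 a_0 = 24  ->  a_2 = 12
  x^1: 6 a_3 - 8 a_1 = 0  ->  6 a_3 = 8 a_1 = 16  ->  a_3 = 8/3
  x^2: 12 a_4 - 8 a_2 = 0  ->  12 a_4 = 8 a_2 = 96  ->  a_4 = 8
Truncated series: y(x) = 3 + 2 x + 12 x^2 + (8/3) x^3 + 8 x^4 + O(x^5).

a_0 = 3; a_1 = 2; a_2 = 12; a_3 = 8/3; a_4 = 8


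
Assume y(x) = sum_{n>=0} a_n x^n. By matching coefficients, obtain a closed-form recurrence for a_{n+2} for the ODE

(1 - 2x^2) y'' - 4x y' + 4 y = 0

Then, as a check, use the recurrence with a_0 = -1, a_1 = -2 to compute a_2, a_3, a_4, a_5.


Substitute y = sum_n a_n x^n.
(1 - 2 x^2) y'' contributes (n+2)(n+1) a_{n+2} - 2 n(n-1) a_n at x^n.
-4 x y'(x) contributes -4 n a_n at x^n.
4 y(x) contributes 4 a_n at x^n.
Matching x^n: (n+2)(n+1) a_{n+2} + (-2 n(n-1) - 4 n + 4) a_n = 0.
Thus a_{n+2} = (2 n(n-1) + 4 n - 4) / ((n+1)(n+2)) * a_n.

Check with a_0 = -1, a_1 = -2 (apply the recurrence for n = 0, 1, 2, 3): a_0 = -1, a_1 = -2, a_2 = 2, a_3 = 0, a_4 = 4/3, a_5 = 0.

a_(n+2) = (2 n(n-1) + 4 n - 4) / ((n+1)(n+2)) * a_n; check: a_0 = -1, a_1 = -2, a_2 = 2, a_3 = 0, a_4 = 4/3, a_5 = 0


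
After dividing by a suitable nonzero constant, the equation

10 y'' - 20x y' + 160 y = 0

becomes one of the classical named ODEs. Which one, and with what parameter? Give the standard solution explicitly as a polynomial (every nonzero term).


All three coefficients share the factor 10; dividing through by 10 gives  y'' - 2x y' + 16 y = 0.
This matches the Hermite equation y'' - 2x y' + 2n y = 0 with 2n = 16, so n = 8; the polynomial solution is H_8(x).
With y = sum_k a_k x^k, matching x^k gives (k+2)(k+1) a_{k+2} = 2(k - n) a_k = 2(k - 8) a_k. The right side vanishes at k = 8, so the series with the parity of 8 terminates at degree 8.
Standard normalization: leading coefficient of H_n is 2^n, so a_8 = 2^8 = 256. Work downward with a_k = (k+1)(k+2) a_{k+2} / (2(k - n)):
  a_6 = (7)(8)(256) / (2(6 - 8)) = 14336/(-4) = -3584
  a_4 = (5)(6)(-3584) / (2(4 - 8)) = -107520/(-8) = 13440
  a_2 = (3)(4)(13440) / (2(2 - 8)) = 161280/(-12) = -13440
  a_0 = (1)(2)(-13440) / (2(0 - 8)) = -26880/(-16) = 1680
Hence H_8(x) = 256 x^8 - 3584 x^6 + 13440 x^4 - 13440 x^2 + 1680.

H_8(x); series = 256 x^8 - 3584 x^6 + 13440 x^4 - 13440 x^2 + 1680


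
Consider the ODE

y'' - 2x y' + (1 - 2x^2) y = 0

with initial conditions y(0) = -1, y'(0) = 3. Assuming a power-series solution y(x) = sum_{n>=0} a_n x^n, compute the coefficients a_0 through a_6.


Ansatz: y(x) = sum_{n>=0} a_n x^n, so y'(x) = sum_{n>=1} n a_n x^(n-1) and y''(x) = sum_{n>=2} n(n-1) a_n x^(n-2).
Substitute into P(x) y'' + Q(x) y' + R(x) y = 0 with P(x) = 1, Q(x) = -2x, R(x) = 1 - 2x^2, and match powers of x.
Initial conditions: a_0 = -1, a_1 = 3.
Setting the coefficient of each power of x to zero and solving order by order (substituting the coefficients already found):
  x^0: 2 a_2 + a_0 = 0  ->  2 a_2 = -a_0 = 1  ->  a_2 = 1/2
  x^1: 6 a_3 - a_1 = 0  ->  6 a_3 = a_1 = 3  ->  a_3 = 1/2
  x^2: 12 a_4 - 3 a_2 - 2 a_0 = 0  ->  12 a_4 = 3 a_2 + 2 a_0 = -1/2  ->  a_4 = -1/24
  x^3: 20 a_5 - 5 a_3 - 2 a_1 = 0  ->  20 a_5 = 5 a_3 + 2 a_1 = 17/2  ->  a_5 = 17/40
  x^4: 30 a_6 - 7 a_4 - 2 a_2 = 0  ->  30 a_6 = 7 a_4 + 2 a_2 = 17/24  ->  a_6 = 17/720
Truncated series: y(x) = -1 + 3 x + (1/2) x^2 + (1/2) x^3 - (1/24) x^4 + (17/40) x^5 + (17/720) x^6 + O(x^7).

a_0 = -1; a_1 = 3; a_2 = 1/2; a_3 = 1/2; a_4 = -1/24; a_5 = 17/40; a_6 = 17/720


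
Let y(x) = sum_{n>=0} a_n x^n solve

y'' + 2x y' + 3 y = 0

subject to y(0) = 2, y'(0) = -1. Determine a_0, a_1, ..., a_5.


Ansatz: y(x) = sum_{n>=0} a_n x^n, so y'(x) = sum_{n>=1} n a_n x^(n-1) and y''(x) = sum_{n>=2} n(n-1) a_n x^(n-2).
Substitute into P(x) y'' + Q(x) y' + R(x) y = 0 with P(x) = 1, Q(x) = 2x, R(x) = 3, and match powers of x.
Initial conditions: a_0 = 2, a_1 = -1.
Setting the coefficient of each power of x to zero and solving order by order (substituting the coefficients already found):
  x^0: 2 a_2 + 3 a_0 = 0  ->  2 a_2 = -3 a_0 = -6  ->  a_2 = -3
  x^1: 6 a_3 + 5 a_1 = 0  ->  6 a_3 = -5 a_1 = 5  ->  a_3 = 5/6
  x^2: 12 a_4 + 7 a_2 = 0  ->  12 a_4 = -7 a_2 = 21  ->  a_4 = 7/4
  x^3: 20 a_5 + 9 a_3 = 0  ->  20 a_5 = -9 a_3 = -15/2  ->  a_5 = -3/8
Truncated series: y(x) = 2 - x - 3 x^2 + (5/6) x^3 + (7/4) x^4 - (3/8) x^5 + O(x^6).

a_0 = 2; a_1 = -1; a_2 = -3; a_3 = 5/6; a_4 = 7/4; a_5 = -3/8


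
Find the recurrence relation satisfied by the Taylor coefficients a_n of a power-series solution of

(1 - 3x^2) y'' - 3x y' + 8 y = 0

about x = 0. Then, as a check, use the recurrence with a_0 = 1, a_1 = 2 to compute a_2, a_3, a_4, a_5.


Substitute y = sum_n a_n x^n.
(1 - 3 x^2) y'' contributes (n+2)(n+1) a_{n+2} - 3 n(n-1) a_n at x^n.
-3 x y'(x) contributes -3 n a_n at x^n.
8 y(x) contributes 8 a_n at x^n.
Matching x^n: (n+2)(n+1) a_{n+2} + (-3 n(n-1) - 3 n + 8) a_n = 0.
Thus a_{n+2} = (3 n(n-1) + 3 n - 8) / ((n+1)(n+2)) * a_n.

Check with a_0 = 1, a_1 = 2 (apply the recurrence for n = 0, 1, 2, 3): a_0 = 1, a_1 = 2, a_2 = -4, a_3 = -5/3, a_4 = -4/3, a_5 = -19/12.

a_(n+2) = (3 n(n-1) + 3 n - 8) / ((n+1)(n+2)) * a_n; check: a_0 = 1, a_1 = 2, a_2 = -4, a_3 = -5/3, a_4 = -4/3, a_5 = -19/12


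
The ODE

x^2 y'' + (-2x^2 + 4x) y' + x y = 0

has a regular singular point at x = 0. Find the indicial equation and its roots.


Divide by x^2 to reach normal form y'' + P_1(x) y' + P_2(x) y = 0 with P_1(x) = -2 + 4/x and P_2(x) = 1/x.
x = 0 is a singular point because the y'-coefficient -2 + 4/x has a pole at x = 0 and the y-coefficient 1/x has a pole at x = 0.
It is a regular singular point because x P_1(x) = p(x) = 4 - 2x and x^2 P_2(x) = q(x) = x are polynomials, hence analytic at x = 0.
p(0) = 4,  q(0) = 0.
Indicial equation: r(r-1) + p(0) r + q(0) = 0, i.e. r^2 + (p(0) - 1) r + q(0) = 0, i.e. r^2 + 3 r = 0.
Discriminant: (3)^2 - 4(0) = 9, so r = (-3 ± 3)/2.
Solving: r_1 = 0, r_2 = -3.

indicial: r^2 + 3 r = 0; roots r_1 = 0, r_2 = -3


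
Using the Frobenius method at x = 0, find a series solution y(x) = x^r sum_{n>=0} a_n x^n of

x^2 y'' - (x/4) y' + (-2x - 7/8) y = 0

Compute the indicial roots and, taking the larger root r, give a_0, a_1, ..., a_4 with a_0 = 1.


Write in Frobenius form y'' + (p(x)/x) y' + (q(x)/x^2) y = 0:
  p(x) = -1/4,  q(x) = -2x - 7/8.
Indicial equation: r(r-1) + (-1/4) r + (-7/8) = 0 -> roots r_1 = 7/4, r_2 = -1/2.
Take r = r_1 = 7/4. Let y(x) = x^r sum_{n>=0} a_n x^n with a_0 = 1.
Substitute y = x^r sum a_n x^n and match x^{r+n}. The recurrence is
  D(n) a_n - 2 a_{n-1} = 0,  where D(n) = (r+n)(r+n-1) + (-1/4)(r+n) + (-7/8).
  a_n = 2 / D(n) * a_{n-1}.
Since the indicial polynomial factors as (r - r_1)(r - r_2), D(n) = (r_1 + n - r_1)(r_1 + n - r_2) = n(n + 9/4).
Evaluating step by step (a_0 = 1):
  n = 1: D(1) = 1(1 + 9/4) = 13/4; numerator = 2(1) = 2; a_1 = (2)/(13/4) = 8/13
  n = 2: D(2) = 2(2 + 9/4) = 17/2; numerator = 2(8/13) = 16/13; a_2 = (16/13)/(17/2) = 32/221
  n = 3: D(3) = 3(3 + 9/4) = 63/4; numerator = 2(32/221) = 64/221; a_3 = (64/221)/(63/4) = 256/13923
  n = 4: D(4) = 4(4 + 9/4) = 25; numerator = 2(256/13923) = 512/13923; a_4 = (512/13923)/(25) = 512/348075

r = 7/4; a_0 = 1; a_1 = 8/13; a_2 = 32/221; a_3 = 256/13923; a_4 = 512/348075


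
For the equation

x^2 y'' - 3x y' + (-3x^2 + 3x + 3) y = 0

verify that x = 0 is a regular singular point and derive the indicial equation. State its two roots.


Divide by x^2 to reach normal form y'' + P_1(x) y' + P_2(x) y = 0 with P_1(x) = -3/x and P_2(x) = -3 + 3/x + 3/x^2.
x = 0 is a singular point because the y'-coefficient -3/x has a pole at x = 0 and the y-coefficient -3 + 3/x + 3/x^2 has a pole at x = 0.
It is a regular singular point because x P_1(x) = p(x) = -3 and x^2 P_2(x) = q(x) = -3x^2 + 3x + 3 are polynomials, hence analytic at x = 0.
p(0) = -3,  q(0) = 3.
Indicial equation: r(r-1) + p(0) r + q(0) = 0, i.e. r^2 + (p(0) - 1) r + q(0) = 0, i.e. r^2 - 4 r + 3 = 0.
Discriminant: (-4)^2 - 4(3) = 4, so r = (4 ± 2)/2.
Solving: r_1 = 3, r_2 = 1.

indicial: r^2 - 4 r + 3 = 0; roots r_1 = 3, r_2 = 1


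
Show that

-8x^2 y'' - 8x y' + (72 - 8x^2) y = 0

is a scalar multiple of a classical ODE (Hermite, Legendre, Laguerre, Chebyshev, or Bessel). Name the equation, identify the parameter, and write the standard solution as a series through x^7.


All three coefficients share the factor -8; dividing through by -8 gives  x^2 y'' + x y' + (x^2 - 9) y = 0.
This matches the Bessel equation x^2 y'' + x y' + (x^2 - nu^2) y = 0 with nu^2 = 9, so nu = 3; the solution bounded at x = 0 is J_3(x).
Frobenius at x = 0: indicial roots ±nu; for r = nu the recurrence k(k + 2nu) c_k = -c_{k-2} gives the standard series J_nu(x) = sum_{k>=0} (-1)^k / (k! (k+nu)!) (x/2)^(2k+nu). Evaluate the first 3 terms:
  k = 0: (-1)^0 / (0! * 3! * 2^3) x^3 = 1/(1*6*8) x^3 = (1/48) x^3
  k = 1: (-1)^1 / (1! * 4! * 2^5) x^5 = -1/(1*24*32) x^5 = (-1/768) x^5
  k = 2: (-1)^2 / (2! * 5! * 2^7) x^7 = 1/(2*120*128) x^7 = (1/30720) x^7
Hence J_3(x) = x^7/30720 - x^5/768 + x^3/48 + ....

J_3(x); series = x^7/30720 - x^5/768 + x^3/48


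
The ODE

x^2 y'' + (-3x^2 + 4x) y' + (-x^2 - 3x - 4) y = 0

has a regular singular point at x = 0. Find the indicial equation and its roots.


Divide by x^2 to reach normal form y'' + P_1(x) y' + P_2(x) y = 0 with P_1(x) = -3 + 4/x and P_2(x) = -1 - 3/x - 4/x^2.
x = 0 is a singular point because the y'-coefficient -3 + 4/x has a pole at x = 0 and the y-coefficient -1 - 3/x - 4/x^2 has a pole at x = 0.
It is a regular singular point because x P_1(x) = p(x) = 4 - 3x and x^2 P_2(x) = q(x) = -x^2 - 3x - 4 are polynomials, hence analytic at x = 0.
p(0) = 4,  q(0) = -4.
Indicial equation: r(r-1) + p(0) r + q(0) = 0, i.e. r^2 + (p(0) - 1) r + q(0) = 0, i.e. r^2 + 3 r - 4 = 0.
Discriminant: (3)^2 - 4(-4) = 25, so r = (-3 ± 5)/2.
Solving: r_1 = 1, r_2 = -4.

indicial: r^2 + 3 r - 4 = 0; roots r_1 = 1, r_2 = -4


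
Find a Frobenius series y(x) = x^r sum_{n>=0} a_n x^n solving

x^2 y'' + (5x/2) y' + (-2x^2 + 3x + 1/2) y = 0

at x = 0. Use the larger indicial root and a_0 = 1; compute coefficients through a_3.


Write in Frobenius form y'' + (p(x)/x) y' + (q(x)/x^2) y = 0:
  p(x) = 5/2,  q(x) = -2x^2 + 3x + 1/2.
Indicial equation: r(r-1) + (5/2) r + (1/2) = 0 -> roots r_1 = -1/2, r_2 = -1.
Take r = r_1 = -1/2. Let y(x) = x^r sum_{n>=0} a_n x^n with a_0 = 1.
Substitute y = x^r sum a_n x^n and match x^{r+n}. The recurrence is
  D(n) a_n + 3 a_{n-1} - 2 a_{n-2} = 0,  where D(n) = (r+n)(r+n-1) + (5/2)(r+n) + (1/2).
  a_n = [-3 a_{n-1} + 2 a_{n-2}] / D(n).
Since the indicial polynomial factors as (r - r_1)(r - r_2), D(n) = (r_1 + n - r_1)(r_1 + n - r_2) = n(n + 1/2).
Evaluating step by step (a_0 = 1):
  n = 1: D(1) = 1(1 + 1/2) = 3/2; numerator = -3(1) = -3; a_1 = (-3)/(3/2) = -2
  n = 2: D(2) = 2(2 + 1/2) = 5; numerator = -3(-2) + 2(1) = 8; a_2 = (8)/(5) = 8/5
  n = 3: D(3) = 3(3 + 1/2) = 21/2; numerator = -3(8/5) + 2(-2) = -44/5; a_3 = (-44/5)/(21/2) = -88/105

r = -1/2; a_0 = 1; a_1 = -2; a_2 = 8/5; a_3 = -88/105


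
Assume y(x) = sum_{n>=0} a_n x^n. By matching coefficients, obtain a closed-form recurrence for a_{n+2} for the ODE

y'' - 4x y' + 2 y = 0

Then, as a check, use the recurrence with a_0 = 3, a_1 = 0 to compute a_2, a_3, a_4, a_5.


Substitute y = sum_n a_n x^n.
y''(x) has coefficient (n+2)(n+1) a_{n+2} at x^n;
-4 x y'(x) has coefficient -4 n a_n at x^n (shift);
2 y(x) has coefficient 2 a_n at x^n.
Matching x^n: (n+2)(n+1) a_{n+2} + (-4n + 2) a_n = 0.
Thus a_{n+2} = (4n - 2) / ((n+1)(n+2)) * a_n.

Check with a_0 = 3, a_1 = 0 (apply the recurrence for n = 0, 1, 2, 3): a_0 = 3, a_1 = 0, a_2 = -3, a_3 = 0, a_4 = -3/2, a_5 = 0.

a_(n+2) = (4n - 2) / ((n+1)(n+2)) * a_n; check: a_0 = 3, a_1 = 0, a_2 = -3, a_3 = 0, a_4 = -3/2, a_5 = 0


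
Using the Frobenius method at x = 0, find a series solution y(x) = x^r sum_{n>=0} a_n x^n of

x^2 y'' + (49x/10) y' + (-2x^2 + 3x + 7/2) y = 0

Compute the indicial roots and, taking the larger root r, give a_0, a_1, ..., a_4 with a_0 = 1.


Write in Frobenius form y'' + (p(x)/x) y' + (q(x)/x^2) y = 0:
  p(x) = 49/10,  q(x) = -2x^2 + 3x + 7/2.
Indicial equation: r(r-1) + (49/10) r + (7/2) = 0 -> roots r_1 = -7/5, r_2 = -5/2.
Take r = r_1 = -7/5. Let y(x) = x^r sum_{n>=0} a_n x^n with a_0 = 1.
Substitute y = x^r sum a_n x^n and match x^{r+n}. The recurrence is
  D(n) a_n + 3 a_{n-1} - 2 a_{n-2} = 0,  where D(n) = (r+n)(r+n-1) + (49/10)(r+n) + (7/2).
  a_n = [-3 a_{n-1} + 2 a_{n-2}] / D(n).
Since the indicial polynomial factors as (r - r_1)(r - r_2), D(n) = (r_1 + n - r_1)(r_1 + n - r_2) = n(n + 11/10).
Evaluating step by step (a_0 = 1):
  n = 1: D(1) = 1(1 + 11/10) = 21/10; numerator = -3(1) = -3; a_1 = (-3)/(21/10) = -10/7
  n = 2: D(2) = 2(2 + 11/10) = 31/5; numerator = -3(-10/7) + 2(1) = 44/7; a_2 = (44/7)/(31/5) = 220/217
  n = 3: D(3) = 3(3 + 11/10) = 123/10; numerator = -3(220/217) + 2(-10/7) = -1280/217; a_3 = (-1280/217)/(123/10) = -12800/26691
  n = 4: D(4) = 4(4 + 11/10) = 102/5; numerator = -3(-12800/26691) + 2(220/217) = 30840/8897; a_4 = (30840/8897)/(102/5) = 25700/151249

r = -7/5; a_0 = 1; a_1 = -10/7; a_2 = 220/217; a_3 = -12800/26691; a_4 = 25700/151249


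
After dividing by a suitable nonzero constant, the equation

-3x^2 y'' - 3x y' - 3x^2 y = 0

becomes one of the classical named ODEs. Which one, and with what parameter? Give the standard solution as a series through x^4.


All three coefficients share the factor -3; dividing through by -3 gives  x^2 y'' + x y' + x^2 y = 0.
This matches the Bessel equation x^2 y'' + x y' + (x^2 - nu^2) y = 0 with nu^2 = 0, so nu = 0; the solution bounded at x = 0 is J_0(x).
Frobenius at x = 0: indicial roots ±nu; for r = nu the recurrence k(k + 2nu) c_k = -c_{k-2} gives the standard series J_nu(x) = sum_{k>=0} (-1)^k / (k! (k+nu)!) (x/2)^(2k+nu). Evaluate the first 3 terms:
  k = 0: (-1)^0 / (0! * 0! * 2^0) x^0 = 1/(1*1*1) x^0 = (1) x^0
  k = 1: (-1)^1 / (1! * 1! * 2^2) x^2 = -1/(1*1*4) x^2 = (-1/4) x^2
  k = 2: (-1)^2 / (2! * 2! * 2^4) x^4 = 1/(2*2*16) x^4 = (1/64) x^4
Hence J_0(x) = x^4/64 - x^2/4 + 1 + ....

J_0(x); series = x^4/64 - x^2/4 + 1


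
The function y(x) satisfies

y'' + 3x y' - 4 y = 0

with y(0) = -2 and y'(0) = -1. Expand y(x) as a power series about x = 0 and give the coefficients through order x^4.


Ansatz: y(x) = sum_{n>=0} a_n x^n, so y'(x) = sum_{n>=1} n a_n x^(n-1) and y''(x) = sum_{n>=2} n(n-1) a_n x^(n-2).
Substitute into P(x) y'' + Q(x) y' + R(x) y = 0 with P(x) = 1, Q(x) = 3x, R(x) = -4, and match powers of x.
Initial conditions: a_0 = -2, a_1 = -1.
Setting the coefficient of each power of x to zero and solving order by order (substituting the coefficients already found):
  x^0: 2 a_2 - 4 a_0 = 0  ->  2 a_2 = 4 a_0 = -8  ->  a_2 = -4
  x^1: 6 a_3 - a_1 = 0  ->  6 a_3 = a_1 = -1  ->  a_3 = -1/6
  x^2: 12 a_4 + 2 a_2 = 0  ->  12 a_4 = -2 a_2 = 8  ->  a_4 = 2/3
Truncated series: y(x) = -2 - x - 4 x^2 - (1/6) x^3 + (2/3) x^4 + O(x^5).

a_0 = -2; a_1 = -1; a_2 = -4; a_3 = -1/6; a_4 = 2/3


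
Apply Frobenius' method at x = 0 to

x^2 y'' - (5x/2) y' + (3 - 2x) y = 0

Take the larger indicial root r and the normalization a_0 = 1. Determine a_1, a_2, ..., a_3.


Write in Frobenius form y'' + (p(x)/x) y' + (q(x)/x^2) y = 0:
  p(x) = -5/2,  q(x) = 3 - 2x.
Indicial equation: r(r-1) + (-5/2) r + (3) = 0 -> roots r_1 = 2, r_2 = 3/2.
Take r = r_1 = 2. Let y(x) = x^r sum_{n>=0} a_n x^n with a_0 = 1.
Substitute y = x^r sum a_n x^n and match x^{r+n}. The recurrence is
  D(n) a_n - 2 a_{n-1} = 0,  where D(n) = (r+n)(r+n-1) + (-5/2)(r+n) + (3).
  a_n = 2 / D(n) * a_{n-1}.
Since the indicial polynomial factors as (r - r_1)(r - r_2), D(n) = (r_1 + n - r_1)(r_1 + n - r_2) = n(n + 1/2).
Evaluating step by step (a_0 = 1):
  n = 1: D(1) = 1(1 + 1/2) = 3/2; numerator = 2(1) = 2; a_1 = (2)/(3/2) = 4/3
  n = 2: D(2) = 2(2 + 1/2) = 5; numerator = 2(4/3) = 8/3; a_2 = (8/3)/(5) = 8/15
  n = 3: D(3) = 3(3 + 1/2) = 21/2; numerator = 2(8/15) = 16/15; a_3 = (16/15)/(21/2) = 32/315

r = 2; a_0 = 1; a_1 = 4/3; a_2 = 8/15; a_3 = 32/315


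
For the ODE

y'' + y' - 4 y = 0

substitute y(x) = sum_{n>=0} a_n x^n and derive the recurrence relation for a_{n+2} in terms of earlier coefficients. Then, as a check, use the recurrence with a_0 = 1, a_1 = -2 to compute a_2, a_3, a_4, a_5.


Substitute y = sum_n a_n x^n.
y''(x) has coefficient (n+2)(n+1) a_{n+2} at x^n;
y'(x) has coefficient (n+1) a_{n+1} at x^n;
-4 y(x) has coefficient -4 a_n at x^n.
Matching x^n: (n+2)(n+1) a_{n+2} + (n+1) a_{n+1} - 4 a_n = 0.
Thus a_{n+2} = [-(n+1) a_{n+1} + 4 a_n] / ((n+1)(n+2)).

Check with a_0 = 1, a_1 = -2 (apply the recurrence for n = 0, 1, 2, 3): a_0 = 1, a_1 = -2, a_2 = 3, a_3 = -7/3, a_4 = 19/12, a_5 = -47/60.

a_(n+2) = [-(n+1) a_(n+1) + 4 a_n] / ((n+1)(n+2)); check: a_0 = 1, a_1 = -2, a_2 = 3, a_3 = -7/3, a_4 = 19/12, a_5 = -47/60


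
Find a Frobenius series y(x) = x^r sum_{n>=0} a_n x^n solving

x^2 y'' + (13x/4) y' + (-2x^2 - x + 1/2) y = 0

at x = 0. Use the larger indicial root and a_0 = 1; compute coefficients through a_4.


Write in Frobenius form y'' + (p(x)/x) y' + (q(x)/x^2) y = 0:
  p(x) = 13/4,  q(x) = -2x^2 - x + 1/2.
Indicial equation: r(r-1) + (13/4) r + (1/2) = 0 -> roots r_1 = -1/4, r_2 = -2.
Take r = r_1 = -1/4. Let y(x) = x^r sum_{n>=0} a_n x^n with a_0 = 1.
Substitute y = x^r sum a_n x^n and match x^{r+n}. The recurrence is
  D(n) a_n - 1 a_{n-1} - 2 a_{n-2} = 0,  where D(n) = (r+n)(r+n-1) + (13/4)(r+n) + (1/2).
  a_n = [1 a_{n-1} + 2 a_{n-2}] / D(n).
Since the indicial polynomial factors as (r - r_1)(r - r_2), D(n) = (r_1 + n - r_1)(r_1 + n - r_2) = n(n + 7/4).
Evaluating step by step (a_0 = 1):
  n = 1: D(1) = 1(1 + 7/4) = 11/4; numerator = 1(1) = 1; a_1 = (1)/(11/4) = 4/11
  n = 2: D(2) = 2(2 + 7/4) = 15/2; numerator = 1(4/11) + 2(1) = 26/11; a_2 = (26/11)/(15/2) = 52/165
  n = 3: D(3) = 3(3 + 7/4) = 57/4; numerator = 1(52/165) + 2(4/11) = 172/165; a_3 = (172/165)/(57/4) = 688/9405
  n = 4: D(4) = 4(4 + 7/4) = 23; numerator = 1(688/9405) + 2(52/165) = 6616/9405; a_4 = (6616/9405)/(23) = 6616/216315

r = -1/4; a_0 = 1; a_1 = 4/11; a_2 = 52/165; a_3 = 688/9405; a_4 = 6616/216315


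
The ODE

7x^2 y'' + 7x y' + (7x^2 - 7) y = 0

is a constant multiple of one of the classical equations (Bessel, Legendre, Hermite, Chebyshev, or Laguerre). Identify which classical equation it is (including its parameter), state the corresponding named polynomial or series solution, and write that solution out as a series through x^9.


All three coefficients share the factor 7; dividing through by 7 gives  x^2 y'' + x y' + (x^2 - 1) y = 0.
This matches the Bessel equation x^2 y'' + x y' + (x^2 - nu^2) y = 0 with nu^2 = 1, so nu = 1; the solution bounded at x = 0 is J_1(x).
Frobenius at x = 0: indicial roots ±nu; for r = nu the recurrence k(k + 2nu) c_k = -c_{k-2} gives the standard series J_nu(x) = sum_{k>=0} (-1)^k / (k! (k+nu)!) (x/2)^(2k+nu). Evaluate the first 5 terms:
  k = 0: (-1)^0 / (0! * 1! * 2^1) x^1 = 1/(1*1*2) x^1 = (1/2) x^1
  k = 1: (-1)^1 / (1! * 2! * 2^3) x^3 = -1/(1*2*8) x^3 = (-1/16) x^3
  k = 2: (-1)^2 / (2! * 3! * 2^5) x^5 = 1/(2*6*32) x^5 = (1/384) x^5
  k = 3: (-1)^3 / (3! * 4! * 2^7) x^7 = -1/(6*24*128) x^7 = (-1/18432) x^7
  k = 4: (-1)^4 / (4! * 5! * 2^9) x^9 = 1/(24*120*512) x^9 = (1/1474560) x^9
Hence J_1(x) = x^9/1474560 - x^7/18432 + x^5/384 - x^3/16 + x/2 + ....

J_1(x); series = x^9/1474560 - x^7/18432 + x^5/384 - x^3/16 + x/2


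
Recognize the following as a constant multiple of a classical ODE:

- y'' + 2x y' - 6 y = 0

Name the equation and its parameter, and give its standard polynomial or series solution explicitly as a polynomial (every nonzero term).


All three coefficients share the factor -1; dividing through by -1 gives  y'' - 2x y' + 6 y = 0.
This matches the Hermite equation y'' - 2x y' + 2n y = 0 with 2n = 6, so n = 3; the polynomial solution is H_3(x).
With y = sum_k a_k x^k, matching x^k gives (k+2)(k+1) a_{k+2} = 2(k - n) a_k = 2(k - 3) a_k. The right side vanishes at k = 3, so the series with the parity of 3 terminates at degree 3.
Standard normalization: leading coefficient of H_n is 2^n, so a_3 = 2^3 = 8. Work downward with a_k = (k+1)(k+2) a_{k+2} / (2(k - n)):
  a_1 = (2)(3)(8) / (2(1 - 3)) = 48/(-4) = -12
Hence H_3(x) = 8 x^3 - 12 x.

H_3(x); series = 8 x^3 - 12 x


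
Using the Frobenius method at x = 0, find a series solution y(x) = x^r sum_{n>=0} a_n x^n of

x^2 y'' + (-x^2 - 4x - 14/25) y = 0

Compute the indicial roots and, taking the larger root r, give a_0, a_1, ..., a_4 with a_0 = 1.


Write in Frobenius form y'' + (p(x)/x) y' + (q(x)/x^2) y = 0:
  p(x) = 0,  q(x) = -x^2 - 4x - 14/25.
Indicial equation: r(r-1) + (0) r + (-14/25) = 0 -> roots r_1 = 7/5, r_2 = -2/5.
Take r = r_1 = 7/5. Let y(x) = x^r sum_{n>=0} a_n x^n with a_0 = 1.
Substitute y = x^r sum a_n x^n and match x^{r+n}. The recurrence is
  D(n) a_n - 4 a_{n-1} - 1 a_{n-2} = 0,  where D(n) = (r+n)(r+n-1) + (0)(r+n) + (-14/25).
  a_n = [4 a_{n-1} + 1 a_{n-2}] / D(n).
Since the indicial polynomial factors as (r - r_1)(r - r_2), D(n) = (r_1 + n - r_1)(r_1 + n - r_2) = n(n + 9/5).
Evaluating step by step (a_0 = 1):
  n = 1: D(1) = 1(1 + 9/5) = 14/5; numerator = 4(1) = 4; a_1 = (4)/(14/5) = 10/7
  n = 2: D(2) = 2(2 + 9/5) = 38/5; numerator = 4(10/7) + 1(1) = 47/7; a_2 = (47/7)/(38/5) = 235/266
  n = 3: D(3) = 3(3 + 9/5) = 72/5; numerator = 4(235/266) + 1(10/7) = 660/133; a_3 = (660/133)/(72/5) = 275/798
  n = 4: D(4) = 4(4 + 9/5) = 116/5; numerator = 4(275/798) + 1(235/266) = 95/42; a_4 = (95/42)/(116/5) = 475/4872

r = 7/5; a_0 = 1; a_1 = 10/7; a_2 = 235/266; a_3 = 275/798; a_4 = 475/4872


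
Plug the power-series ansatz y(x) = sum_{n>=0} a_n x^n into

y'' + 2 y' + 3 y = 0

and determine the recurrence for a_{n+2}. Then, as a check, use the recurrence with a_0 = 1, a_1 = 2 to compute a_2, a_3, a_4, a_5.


Substitute y = sum_n a_n x^n.
y''(x) has coefficient (n+2)(n+1) a_{n+2} at x^n;
2 y'(x) has coefficient 2 (n+1) a_{n+1} at x^n;
3 y(x) has coefficient 3 a_n at x^n.
Matching x^n: (n+2)(n+1) a_{n+2} + 2 (n+1) a_{n+1} + 3 a_n = 0.
Thus a_{n+2} = [-2 (n+1) a_{n+1} - 3 a_n] / ((n+1)(n+2)).

Check with a_0 = 1, a_1 = 2 (apply the recurrence for n = 0, 1, 2, 3): a_0 = 1, a_1 = 2, a_2 = -7/2, a_3 = 4/3, a_4 = 5/24, a_5 = -17/60.

a_(n+2) = [-2 (n+1) a_(n+1) - 3 a_n] / ((n+1)(n+2)); check: a_0 = 1, a_1 = 2, a_2 = -7/2, a_3 = 4/3, a_4 = 5/24, a_5 = -17/60


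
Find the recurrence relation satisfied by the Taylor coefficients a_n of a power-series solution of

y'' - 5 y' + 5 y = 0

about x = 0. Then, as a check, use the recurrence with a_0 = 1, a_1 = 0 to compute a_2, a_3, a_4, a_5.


Substitute y = sum_n a_n x^n.
y''(x) has coefficient (n+2)(n+1) a_{n+2} at x^n;
-5 y'(x) has coefficient -5 (n+1) a_{n+1} at x^n;
5 y(x) has coefficient 5 a_n at x^n.
Matching x^n: (n+2)(n+1) a_{n+2} - 5 (n+1) a_{n+1} + 5 a_n = 0.
Thus a_{n+2} = [5 (n+1) a_{n+1} - 5 a_n] / ((n+1)(n+2)).

Check with a_0 = 1, a_1 = 0 (apply the recurrence for n = 0, 1, 2, 3): a_0 = 1, a_1 = 0, a_2 = -5/2, a_3 = -25/6, a_4 = -25/6, a_5 = -25/8.

a_(n+2) = [5 (n+1) a_(n+1) - 5 a_n] / ((n+1)(n+2)); check: a_0 = 1, a_1 = 0, a_2 = -5/2, a_3 = -25/6, a_4 = -25/6, a_5 = -25/8


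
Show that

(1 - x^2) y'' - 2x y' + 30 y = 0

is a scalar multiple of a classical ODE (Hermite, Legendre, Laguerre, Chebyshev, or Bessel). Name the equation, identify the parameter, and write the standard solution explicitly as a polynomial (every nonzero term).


The equation is already in a standard form:  (1 - x^2) y'' - 2x y' + 30 y = 0.
This matches the Legendre equation (1 - x^2) y'' - 2x y' + n(n+1) y = 0 (note the -2x y' term) with n(n+1) = 30, so n = 5; the polynomial solution is P_5(x).
With y = sum_k a_k x^k, matching x^k gives (k+2)(k+1) a_{k+2} = [k(k+1) - n(n+1)] a_k = (k - 5)(k + 6) a_k. The right side vanishes at k = 5, so the series with the parity of 5 terminates at degree 5.
Standard normalization (P_n(1) = 1): leading coefficient (2n)!/(2^n (n!)^2) = 3628800/(32*14400) = 63/8, so a_5 = 63/8. Work downward with a_k = (k+1)(k+2) a_{k+2} / ((k - 5)(k + 6)):
  a_3 = (4)(5)(63/8) / ((3 - 5)(3 + 6)) = (315/2)/(-18) = -35/4
  a_1 = (2)(3)(-35/4) / ((1 - 5)(1 + 6)) = (-105/2)/(-28) = 15/8
Hence P_5(x) = 63 x^5/8 - 35 x^3/4 + 15 x/8.

P_5(x); series = 63 x^5/8 - 35 x^3/4 + 15 x/8


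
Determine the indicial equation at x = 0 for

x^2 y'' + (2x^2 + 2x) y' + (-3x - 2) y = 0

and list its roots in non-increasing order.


Divide by x^2 to reach normal form y'' + P_1(x) y' + P_2(x) y = 0 with P_1(x) = 2 + 2/x and P_2(x) = -3/x - 2/x^2.
x = 0 is a singular point because the y'-coefficient 2 + 2/x has a pole at x = 0 and the y-coefficient -3/x - 2/x^2 has a pole at x = 0.
It is a regular singular point because x P_1(x) = p(x) = 2x + 2 and x^2 P_2(x) = q(x) = -3x - 2 are polynomials, hence analytic at x = 0.
p(0) = 2,  q(0) = -2.
Indicial equation: r(r-1) + p(0) r + q(0) = 0, i.e. r^2 + (p(0) - 1) r + q(0) = 0, i.e. r^2 + 1 r - 2 = 0.
Discriminant: (1)^2 - 4(-2) = 9, so r = (-1 ± 3)/2.
Solving: r_1 = 1, r_2 = -2.

indicial: r^2 + 1 r - 2 = 0; roots r_1 = 1, r_2 = -2
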